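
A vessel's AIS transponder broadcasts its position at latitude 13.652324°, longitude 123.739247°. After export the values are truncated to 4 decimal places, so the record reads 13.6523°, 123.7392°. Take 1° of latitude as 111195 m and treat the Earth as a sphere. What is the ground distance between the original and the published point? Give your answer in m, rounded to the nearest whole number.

The latitude changed by +0.000024° and the longitude by +0.000047°.
North–south shift: 0.000024 × 111195 = 2.66868 m.
E–W at 13.6523°: 0.000047° × 111195 × cos 13.6523° = 0.000047 × 111195 × 0.9717 ≈ 5.0785 m.
Distance: √(2.66868² + 5.0785²) ≈ 5.73699 m.

6 m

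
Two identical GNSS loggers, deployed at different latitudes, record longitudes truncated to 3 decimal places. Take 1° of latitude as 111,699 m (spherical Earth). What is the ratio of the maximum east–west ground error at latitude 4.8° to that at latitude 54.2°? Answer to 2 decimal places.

1.70

Truncating at 3 decimal places can drop up to a full unit in the last place, so the longitude may be off by as much as 0.001°.
Error at 4.8° = 0.001° × 111699 × cos 4.8° ≈ 111.7 × 0.9965 = 111.31 m.
Error at 54.2° = 0.001° × 111699 × cos 54.2° ≈ 111.7 × 0.5850 = 65.339 m.
Ratio: 111.31 / 65.339 = cos 4.8° / cos 54.2° ≈ 1.7035.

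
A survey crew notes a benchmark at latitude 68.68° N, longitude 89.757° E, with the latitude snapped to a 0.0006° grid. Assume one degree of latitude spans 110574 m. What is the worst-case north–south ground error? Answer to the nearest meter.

33 meters

With a 0.0006° grid the true value lies within half a step, ±0.0006°/2 = ±0.0003°, of the stored one.
So the N–S error is at most 0.0003 × 110574 = 33.1722 m.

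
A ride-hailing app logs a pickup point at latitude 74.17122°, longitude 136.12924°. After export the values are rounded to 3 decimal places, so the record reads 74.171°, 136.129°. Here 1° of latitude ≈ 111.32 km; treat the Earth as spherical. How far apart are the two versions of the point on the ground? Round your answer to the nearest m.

The latitude changed by +0.00022° and the longitude by +0.00024°.
N–S: 0.00022° × 111320 m/° = 24.4904 m.
East–west at this latitude: 0.00024° × 111320 × cos 74.171° ≈ 0.00024 × 30364.4 = 7.28747 m.
Combined displacement = (24.4904² + 7.28747²)^½ ≈ 25.5517 m.

26 m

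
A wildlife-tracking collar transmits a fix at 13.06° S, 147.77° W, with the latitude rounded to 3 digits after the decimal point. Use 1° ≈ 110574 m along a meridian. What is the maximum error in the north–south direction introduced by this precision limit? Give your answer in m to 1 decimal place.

Rounding to 3 decimal places leaves the latitude within ±0.0005° of the true value.
So the N–S error is at most 0.0005 × 110574 = 55.287 m.

55.3 m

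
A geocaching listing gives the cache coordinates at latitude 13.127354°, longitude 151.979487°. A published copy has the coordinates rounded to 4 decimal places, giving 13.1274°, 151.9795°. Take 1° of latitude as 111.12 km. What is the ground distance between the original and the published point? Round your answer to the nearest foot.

17 feet

The latitude changed by -0.000046° and the longitude by -0.000013°.
N–S: -0.000046° × 111120 m/° = -5.11152 m.
East–west at this latitude: -0.000013° × 111120 × cos 13.1274° ≈ -0.000013 × 108216 = -1.40681 m.
Combined displacement = (5.11152² + 1.40681²)^½ ≈ 5.30158 m.
Converting: 5.30158 m × 3.2808 ft/m ≈ 17.394 ft.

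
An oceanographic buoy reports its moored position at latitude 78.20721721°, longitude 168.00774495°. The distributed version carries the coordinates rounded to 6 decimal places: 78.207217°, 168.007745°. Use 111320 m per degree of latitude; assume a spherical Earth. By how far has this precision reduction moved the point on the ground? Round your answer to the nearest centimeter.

Δlat = 78.20721721 − 78.207217 = +0.00000021°; Δlon = 168.00774495 − 168.007745 = -0.00000005°.
N–S: 0.00000021° × 111320 m/° = 0.0233772 m.
East–west at this latitude: -0.00000005° × 111320 × cos 78.2072° ≈ -0.00000005 × 22750.8 = -0.00113754 m.
Distance: √(0.0233772² + 0.00113754²) ≈ 0.0234049 m.
That is 0.0234049 m = 2.3405 cm.

2 centimeters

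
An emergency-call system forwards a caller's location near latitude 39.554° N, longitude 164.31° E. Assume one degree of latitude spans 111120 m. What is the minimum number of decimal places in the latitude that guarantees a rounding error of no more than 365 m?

3

One degree of latitude covers 111120 m.
With N decimal places the half-ulp bound is 0.5·10⁻ᴺ°, or 0.5·10⁻ᴺ × 111120 m on the ground.
Setting 55560 × 10⁻ᴺ ≤ 365 gives 10ᴺ ≥ 152.2, i.e. N ≥ 2.18.
At 2 places the error can reach 556 m, but 3 places keeps it to 55.6 m.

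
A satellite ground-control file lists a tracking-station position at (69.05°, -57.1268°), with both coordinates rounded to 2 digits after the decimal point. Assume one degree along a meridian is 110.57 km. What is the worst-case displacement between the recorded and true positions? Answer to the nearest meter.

587 meters

Rounding to 2 decimal places leaves each coordinate within ±0.005° of the true value.
North–south component: 0.005° × 110570 = 552.85 m.
East–west component at 69.05°: 0.005° × 110570 × cos 69.05° ≈ 0.005 × 39534.6 ≈ 197.673 m.
Worst case both components are at the extreme and orthogonal: √(552.85² + 197.673²) ≈ 587.127 m.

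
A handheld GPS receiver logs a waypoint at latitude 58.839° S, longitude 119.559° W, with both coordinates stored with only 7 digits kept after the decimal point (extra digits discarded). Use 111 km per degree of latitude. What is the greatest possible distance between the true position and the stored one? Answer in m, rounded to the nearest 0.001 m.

0.012 m

Truncating at 7 decimal places can drop up to a full unit in the last place, so each coordinate may be off by as much as 1e-07°.
N–S: 1e-07° × 111000 m/° = 0.0111 m.
Longitude error → 1e-07 × 111000 × cos 58.839° = 1e-07 × 111000 × 0.5174 ≈ 0.00574364 m.
Combining orthogonally: (0.0111² + 0.00574364²)^½ ≈ 0.012498 m.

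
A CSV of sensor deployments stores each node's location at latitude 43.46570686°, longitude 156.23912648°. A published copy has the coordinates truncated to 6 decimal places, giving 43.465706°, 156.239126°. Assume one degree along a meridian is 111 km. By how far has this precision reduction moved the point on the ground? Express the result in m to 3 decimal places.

0.103 m

The latitude changed by +0.00000086° and the longitude by +0.00000048°.
N–S: 0.00000086° × 111000 m/° = 0.09546 m.
E–W at 43.4657°: 0.00000048° × 111000 × cos 43.4657° = 0.00000048 × 111000 × 0.7258 ≈ 0.0386699 m.
Distance: √(0.09546² + 0.0386699²) ≈ 0.102995 m.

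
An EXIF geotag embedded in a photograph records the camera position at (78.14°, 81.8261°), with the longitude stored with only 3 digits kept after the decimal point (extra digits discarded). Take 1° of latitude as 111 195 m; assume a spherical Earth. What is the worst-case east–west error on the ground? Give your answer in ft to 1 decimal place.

Truncating at 3 decimal places can drop up to a full unit in the last place, so the longitude may be off by as much as 0.001°.
One degree of longitude at 78.14° is 111195 × cos 78.14° ≈ 111195 × 0.2055 = 22852.9 m.
East–west error: 0.001° × 22852.9 m/° ≈ 22.8529 m.
In feet: 22.8529 m ÷ 0.3048 ≈ 74.977 ft.

75.0 ft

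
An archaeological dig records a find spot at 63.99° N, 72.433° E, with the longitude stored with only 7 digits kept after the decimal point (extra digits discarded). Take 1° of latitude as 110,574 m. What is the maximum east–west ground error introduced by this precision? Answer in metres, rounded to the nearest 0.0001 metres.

Truncating at 7 decimal places can drop up to a full unit in the last place, so the longitude may be off by as much as 1e-07°.
At latitude 63.99° a degree of longitude spans 110574 m × cos 63.99° = 110574 × 0.4385 ≈ 48489.8 m.
So at most 1e-07° × 48489.8 ≈ 0.00484898 m east–west.

0.0048 metres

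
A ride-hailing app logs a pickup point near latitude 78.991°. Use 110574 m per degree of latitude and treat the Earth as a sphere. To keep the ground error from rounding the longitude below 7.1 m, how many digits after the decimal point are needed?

At 78.991° one degree of longitude covers 110574 × cos 78.991° ≈ 110574 × 0.1910 ≈ 21115.6 m.
N decimal places → at most half a unit in the last place, 0.5 × 10⁻ᴺ° = 21115.6/2 × 10⁻ᴺ m.
Need 0.5 × 21115.6 × 10⁻ᴺ ≤ 7.1 → 10⁻ᴺ ≤ 6.725e-04, so N ≥ 3.17.
N = 3 would give 10.6 m (too coarse); N = 4 gives 1.06 m ≤ 7.1 m.

4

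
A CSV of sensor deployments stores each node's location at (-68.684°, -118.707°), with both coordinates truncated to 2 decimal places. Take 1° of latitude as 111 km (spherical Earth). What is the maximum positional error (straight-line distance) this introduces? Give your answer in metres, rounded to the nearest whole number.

1181 metres

Truncating at 2 decimal places can drop up to a full unit in the last place, so each coordinate may be off by as much as 0.01°.
Latitude error → 0.01 × 111000 = 1110 m along the meridian.
East–west component at 68.684°: 0.01° × 111000 × cos 68.684° ≈ 0.01 × 40349.8 ≈ 403.498 m.
Combining orthogonally: (1110² + 403.498²)^½ ≈ 1181.06 m.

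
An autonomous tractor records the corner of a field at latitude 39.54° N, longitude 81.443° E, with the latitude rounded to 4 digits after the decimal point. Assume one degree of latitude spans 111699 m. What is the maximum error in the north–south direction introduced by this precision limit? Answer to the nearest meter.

6 meters

Rounding to 4 decimal places leaves the latitude within ±5e-05° of the true value.
North–south distance: 5e-05° × 111699 m/° = 5.58495 m.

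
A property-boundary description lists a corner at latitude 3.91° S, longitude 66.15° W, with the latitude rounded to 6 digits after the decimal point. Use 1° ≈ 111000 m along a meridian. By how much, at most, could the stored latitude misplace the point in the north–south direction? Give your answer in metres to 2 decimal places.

0.06 metres

Rounding to 6 decimal places leaves the latitude within ±5e-07° of the true value.
North–south distance: 5e-07° × 111000 m/° = 0.0555 m.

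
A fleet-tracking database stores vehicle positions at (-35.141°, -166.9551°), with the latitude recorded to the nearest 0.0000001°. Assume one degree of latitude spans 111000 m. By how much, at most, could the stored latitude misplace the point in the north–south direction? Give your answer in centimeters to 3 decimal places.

0.555 centimeters

Rounding to 7 decimal places leaves the latitude within ±5e-08° of the true value.
North–south distance: 5e-08° × 111000 m/° = 0.00555 m.
That is 0.00555 m = 0.555 cm.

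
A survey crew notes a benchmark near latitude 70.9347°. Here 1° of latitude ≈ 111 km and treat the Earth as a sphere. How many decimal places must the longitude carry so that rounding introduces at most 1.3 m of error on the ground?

5 decimal places

At 70.9347° one degree of longitude covers 111000 × cos 70.9347° ≈ 111000 × 0.3266 ≈ 36257.7 m.
With N decimal places the half-ulp bound is 0.5·10⁻ᴺ°, or 0.5·10⁻ᴺ × 36257.7 m on the ground.
Need 0.5 × 36257.7 × 10⁻ᴺ ≤ 1.3 → 10⁻ᴺ ≤ 7.171e-05, so N ≥ 4.14.
N = 4 would give 1.81 m (too coarse); N = 5 gives 0.181 m ≤ 1.3 m.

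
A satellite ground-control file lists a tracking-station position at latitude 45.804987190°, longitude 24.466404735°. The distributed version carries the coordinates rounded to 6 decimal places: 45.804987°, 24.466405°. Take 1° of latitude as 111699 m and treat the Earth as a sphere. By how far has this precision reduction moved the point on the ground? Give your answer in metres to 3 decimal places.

0.030 metres

Δlat = 45.804987190 − 45.804987 = +0.000000190°; Δlon = 24.466404735 − 24.466405 = -0.000000265°.
North–south shift: 0.000000190 × 111699 = 0.0212228 m.
East–west at this latitude: -0.000000265° × 111699 × cos 45.805° ≈ -0.000000265 × 77865.7 = -0.0206344 m.
Combined displacement = (0.0212228² + 0.0206344²)^½ ≈ 0.0296004 m.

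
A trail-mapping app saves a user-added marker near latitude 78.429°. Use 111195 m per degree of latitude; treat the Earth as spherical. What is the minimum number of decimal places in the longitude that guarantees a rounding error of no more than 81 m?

At 78.429° one degree of longitude covers 111195 × cos 78.429° ≈ 111195 × 0.2006 ≈ 22303.7 m.
N decimal places → at most half a unit in the last place, 0.5 × 10⁻ᴺ° = 22303.7/2 × 10⁻ᴺ m.
Setting 11151.9 × 10⁻ᴺ ≤ 81 gives 10ᴺ ≥ 137.7, i.e. N ≥ 2.14.
N = 2 would give 112 m (too coarse); N = 3 gives 11.2 m ≤ 81 m.

3 decimal places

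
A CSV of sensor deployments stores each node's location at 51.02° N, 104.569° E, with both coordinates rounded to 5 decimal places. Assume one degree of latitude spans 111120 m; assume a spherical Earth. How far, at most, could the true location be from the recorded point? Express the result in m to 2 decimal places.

0.66 m

Rounding to 5 decimal places leaves each coordinate within ±5e-06° of the true value.
Latitude error → 5e-06 × 111120 = 0.5556 m along the meridian.
East–west component at 51.02°: 5e-06° × 111120 × cos 51.02° ≈ 5e-06 × 69899.9 ≈ 0.3495 m.
The two errors are perpendicular, so the maximum displacement is √(0.5556² + 0.3495²) ≈ 0.656385 m.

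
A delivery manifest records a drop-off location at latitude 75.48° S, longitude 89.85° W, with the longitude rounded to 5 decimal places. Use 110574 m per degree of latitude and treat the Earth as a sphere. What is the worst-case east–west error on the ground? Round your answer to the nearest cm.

14 cm

Rounding to 5 decimal places leaves the longitude within ±5e-06° of the true value.
At latitude 75.48° a degree of longitude spans 110574 m × cos 75.48° = 110574 × 0.2507 ≈ 27722.9 m.
So at most 5e-06° × 27722.9 ≈ 0.138614 m east–west.
That is 0.138614 m = 13.861 cm.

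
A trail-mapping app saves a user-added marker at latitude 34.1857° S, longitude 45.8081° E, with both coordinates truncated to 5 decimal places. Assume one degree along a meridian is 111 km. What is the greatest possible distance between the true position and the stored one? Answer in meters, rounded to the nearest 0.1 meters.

Truncating at 5 decimal places can drop up to a full unit in the last place, so each coordinate may be off by as much as 1e-05°.
Latitude error → 1e-05 × 111000 = 1.11 m along the meridian.
Longitude error → 1e-05 × 111000 × cos 34.1857° = 1e-05 × 111000 × 0.8272 ≈ 0.918215 m.
Combining orthogonally: (1.11² + 0.918215²)^½ ≈ 1.44056 m.

1.4 meters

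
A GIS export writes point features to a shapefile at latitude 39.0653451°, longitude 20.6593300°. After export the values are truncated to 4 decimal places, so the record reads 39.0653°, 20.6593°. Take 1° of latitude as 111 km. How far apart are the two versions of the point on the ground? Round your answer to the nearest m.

6 m

Δlat = 39.0653451 − 39.0653 = +0.0000451°; Δlon = 20.6593300 − 20.6593 = +0.0000300°.
North–south shift: 0.0000451 × 111000 = 5.0061 m.
East–west at this latitude: 0.0000300° × 111000 × cos 39.0653° ≈ 0.0000300 × 86183.5 = 2.58551 m.
Combined displacement = (5.0061² + 2.58551²)^½ ≈ 5.63435 m.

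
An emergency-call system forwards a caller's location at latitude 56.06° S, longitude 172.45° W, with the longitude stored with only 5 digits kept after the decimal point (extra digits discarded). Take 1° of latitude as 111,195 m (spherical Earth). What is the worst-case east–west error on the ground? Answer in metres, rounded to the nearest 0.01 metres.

Truncating at 5 decimal places can drop up to a full unit in the last place, so the longitude may be off by as much as 1e-05°.
At latitude 56.06° a degree of longitude spans 111195 m × cos 56.06° = 111195 × 0.5583 ≈ 62082.9 m.
So at most 1e-05° × 62082.9 ≈ 0.620829 m east–west.

0.62 metres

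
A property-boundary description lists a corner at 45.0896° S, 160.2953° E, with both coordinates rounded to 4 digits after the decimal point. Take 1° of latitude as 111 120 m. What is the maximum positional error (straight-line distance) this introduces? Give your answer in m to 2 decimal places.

Rounding to 4 decimal places leaves each coordinate within ±5e-05° of the true value.
N–S: 5e-05° × 111120 m/° = 5.556 m.
East–west component at 45.0896°: 5e-05° × 111120 × cos 45.0896° ≈ 5e-05 × 78450.7 ≈ 3.92254 m.
Combining orthogonally: (5.556² + 3.92254²)^½ ≈ 6.80113 m.

6.80 m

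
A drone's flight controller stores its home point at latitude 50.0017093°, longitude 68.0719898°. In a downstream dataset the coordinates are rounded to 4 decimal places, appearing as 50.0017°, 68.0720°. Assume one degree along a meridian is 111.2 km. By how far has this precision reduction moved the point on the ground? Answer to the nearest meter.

1 meters

The latitude changed by +0.0000093° and the longitude by -0.0000102°.
N–S: 0.0000093° × 111200 m/° = 1.03416 m.
East–west at this latitude: -0.0000102° × 111200 × cos 50.0017° ≈ -0.0000102 × 71475.5 = -0.72905 m.
Combined displacement = (1.03416² + 0.72905²)^½ ≈ 1.26531 m.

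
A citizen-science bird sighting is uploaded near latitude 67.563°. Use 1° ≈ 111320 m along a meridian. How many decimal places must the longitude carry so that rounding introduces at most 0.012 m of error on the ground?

At 67.563° one degree of longitude covers 111320 × cos 67.563° ≈ 111320 × 0.3817 ≈ 42487.2 m.
With N decimal places the half-ulp bound is 0.5·10⁻ᴺ°, or 0.5·10⁻ᴺ × 42487.2 m on the ground.
Need 0.5 × 42487.2 × 10⁻ᴺ ≤ 0.012 → 10⁻ᴺ ≤ 5.649e-07, so N ≥ 6.25.
So 7 decimal places suffice (0.00212 m); 6 would allow up to 0.0212 m.

7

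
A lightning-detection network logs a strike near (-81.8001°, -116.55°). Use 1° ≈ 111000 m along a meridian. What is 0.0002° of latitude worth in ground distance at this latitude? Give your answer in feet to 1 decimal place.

Along a meridian 0.0002° is 0.0002 × 111000 = 22.2 m.
In feet: 22.2 m ÷ 0.3048 ≈ 72.835 ft.

72.8 feet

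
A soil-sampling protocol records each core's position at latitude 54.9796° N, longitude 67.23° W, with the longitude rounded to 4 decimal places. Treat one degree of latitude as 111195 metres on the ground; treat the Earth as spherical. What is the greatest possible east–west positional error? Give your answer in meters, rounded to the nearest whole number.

3 meters

Rounding to 4 decimal places leaves the longitude within ±5e-05° of the true value.
One degree of longitude at 54.9796° is 111195 × cos 54.9796° ≈ 111195 × 0.5739 = 63811.3 m.
So at most 5e-05° × 63811.3 ≈ 3.19056 m east–west.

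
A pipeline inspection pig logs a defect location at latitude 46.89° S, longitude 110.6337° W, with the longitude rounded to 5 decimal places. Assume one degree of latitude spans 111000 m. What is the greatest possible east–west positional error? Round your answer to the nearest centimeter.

38 centimeters

Rounding to 5 decimal places leaves the longitude within ±5e-06° of the true value.
Parallels shrink by cos φ, so at 46.89° a degree of longitude is 111000 × 0.6834 ≈ 75857.5 m.
Maximum E–W displacement: 5e-06 × 75857.5 = 0.379288 m.
That is 0.379288 m = 37.929 cm.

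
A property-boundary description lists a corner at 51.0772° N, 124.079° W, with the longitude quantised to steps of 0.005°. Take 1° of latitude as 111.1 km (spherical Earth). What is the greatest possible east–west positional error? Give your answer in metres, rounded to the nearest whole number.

With a 0.005° grid the true value lies within half a step, ±0.005°/2 = ±0.0025°, of the stored one.
At latitude 51.0772° a degree of longitude spans 111100 m × cos 51.0772° = 111100 × 0.6283 ≈ 69801.1 m.
East–west error: 0.0025° × 69801.1 m/° ≈ 174.503 m.

175 metres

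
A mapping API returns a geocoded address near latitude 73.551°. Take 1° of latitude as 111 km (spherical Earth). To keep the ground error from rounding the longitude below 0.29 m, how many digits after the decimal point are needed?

At 73.551° one degree of longitude covers 111000 × cos 73.551° ≈ 111000 × 0.2832 ≈ 31431 m.
With N decimal places the half-ulp bound is 0.5·10⁻ᴺ°, or 0.5·10⁻ᴺ × 31431 m on the ground.
Setting 15715.5 × 10⁻ᴺ ≤ 0.29 gives 10ᴺ ≥ 5.419e+04, i.e. N ≥ 4.73.
So 5 decimal places suffice (0.157 m); 4 would allow up to 1.57 m.

5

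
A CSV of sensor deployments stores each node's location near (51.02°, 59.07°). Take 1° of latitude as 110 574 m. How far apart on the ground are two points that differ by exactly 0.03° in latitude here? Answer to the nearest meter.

0.03° × 110574 m/° = 3317.22 m.

3317 meters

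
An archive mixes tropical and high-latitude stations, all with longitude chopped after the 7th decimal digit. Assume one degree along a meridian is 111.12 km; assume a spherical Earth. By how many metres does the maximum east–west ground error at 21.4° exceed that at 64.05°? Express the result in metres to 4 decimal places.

Truncating at 7 decimal places can drop up to a full unit in the last place, so the longitude may be off by as much as 1e-07°.
Error at 21.4° = 1e-07° × 111120 × cos 21.4° ≈ 0.011112 × 0.9311 = 0.010346 m.
Error at 64.05° = 1e-07° × 111120 × cos 64.05° ≈ 0.011112 × 0.4376 = 0.0048625 m.
So the lower-latitude error exceeds the higher by 0.010346 − 0.0048625 = 0.0054834 m.

0.0055 metres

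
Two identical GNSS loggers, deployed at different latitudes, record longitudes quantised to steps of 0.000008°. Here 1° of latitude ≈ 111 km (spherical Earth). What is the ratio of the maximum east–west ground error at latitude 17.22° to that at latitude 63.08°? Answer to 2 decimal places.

With a 0.000008° grid the true value lies within half a step, ±0.000008°/2 = ±4e-06°, of the stored one.
Error at 17.22° = 4e-06° × 111000 × cos 17.22° ≈ 0.444 × 0.9552 = 0.4241 m.
At 63.08°: 4e-06° × 111000 × cos 63.08° = 4e-06 × 111000 × 0.4527 ≈ 0.20102 m.
Ratio: 0.4241 / 0.20102 = cos 17.22° / cos 63.08° ≈ 2.1097.

2.11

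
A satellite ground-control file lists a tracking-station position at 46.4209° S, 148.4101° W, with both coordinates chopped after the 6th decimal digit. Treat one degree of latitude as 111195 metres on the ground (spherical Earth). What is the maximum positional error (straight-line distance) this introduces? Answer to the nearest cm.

14 cm

Truncating at 6 decimal places can drop up to a full unit in the last place, so each coordinate may be off by as much as 1e-06°.
North–south component: 1e-06° × 111195 = 0.111195 m.
East–west component at 46.4209°: 1e-06° × 111195 × cos 46.4209° ≈ 1e-06 × 76652.9 ≈ 0.0766529 m.
Worst case both components are at the extreme and orthogonal: √(0.111195² + 0.0766529²) ≈ 0.135056 m.
That is 0.135056 m = 13.506 cm.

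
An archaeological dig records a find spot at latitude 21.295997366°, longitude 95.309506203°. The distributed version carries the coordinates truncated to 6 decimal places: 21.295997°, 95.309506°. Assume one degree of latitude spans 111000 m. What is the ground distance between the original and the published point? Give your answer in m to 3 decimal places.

0.046 m

The latitude changed by +0.000000366° and the longitude by +0.000000203°.
North–south shift: 0.000000366 × 111000 = 0.040626 m.
East–west at this latitude: 0.000000203° × 111000 × cos 21.296° ≈ 0.000000203 × 103421 = 0.0209944 m.
Hypotenuse of the two orthogonal shifts: √(0.040626² + 0.0209944²) = 0.04573 m.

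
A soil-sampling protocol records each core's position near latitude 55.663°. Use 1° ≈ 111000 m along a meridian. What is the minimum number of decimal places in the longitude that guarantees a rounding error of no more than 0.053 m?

At 55.663° one degree of longitude covers 111000 × cos 55.663° ≈ 111000 × 0.5641 ≈ 62610.6 m.
N decimal places → at most half a unit in the last place, 0.5 × 10⁻ᴺ° = 62610.6/2 × 10⁻ᴺ m.
Setting 31305.3 × 10⁻ᴺ ≤ 0.053 gives 10ᴺ ≥ 5.907e+05, i.e. N ≥ 5.77.
N = 5 would give 0.313 m (too coarse); N = 6 gives 0.0313 m ≤ 0.053 m.

6 decimal places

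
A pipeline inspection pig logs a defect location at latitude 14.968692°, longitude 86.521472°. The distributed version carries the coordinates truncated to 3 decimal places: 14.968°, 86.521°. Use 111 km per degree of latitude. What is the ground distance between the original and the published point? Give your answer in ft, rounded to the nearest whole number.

302 ft

The latitude changed by +0.000692° and the longitude by +0.000472°.
North–south shift: 0.000692 × 111000 = 76.812 m.
E–W at 14.968°: 0.000472° × 111000 × cos 14.968° = 0.000472 × 111000 × 0.9661 ≈ 50.6144 m.
Combined displacement = (76.812² + 50.6144²)^½ ≈ 91.9886 m.
Converting: 91.9886 m × 3.2808 ft/m ≈ 301.8 ft.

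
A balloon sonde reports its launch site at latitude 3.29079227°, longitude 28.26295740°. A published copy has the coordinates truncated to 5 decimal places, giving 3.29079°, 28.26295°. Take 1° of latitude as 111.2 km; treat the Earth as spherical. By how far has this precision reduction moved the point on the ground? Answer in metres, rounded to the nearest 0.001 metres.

0.859 metres

Δlat = 3.29079227 − 3.29079 = +0.00000227°; Δlon = 28.26295740 − 28.26295 = +0.00000740°.
North–south shift: 0.00000227 × 111200 = 0.252424 m.
East–west at this latitude: 0.00000740° × 111200 × cos 3.29079° ≈ 0.00000740 × 111017 = 0.821523 m.
Hypotenuse of the two orthogonal shifts: √(0.252424² + 0.821523²) = 0.859429 m.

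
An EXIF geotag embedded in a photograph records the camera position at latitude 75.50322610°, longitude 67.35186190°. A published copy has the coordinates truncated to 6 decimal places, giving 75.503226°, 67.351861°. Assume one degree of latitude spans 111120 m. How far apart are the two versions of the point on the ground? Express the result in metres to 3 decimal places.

0.027 metres

Δlat = 75.50322610 − 75.503226 = +0.00000010°; Δlon = 67.35186190 − 67.351861 = +0.00000090°.
N–S: 0.00000010° × 111120 m/° = 0.011112 m.
E–W at 75.5032°: 0.00000090° × 111120 × cos 75.5032° = 0.00000090 × 111120 × 0.2503 ≈ 0.0250346 m.
Combined displacement = (0.011112² + 0.0250346²)^½ ≈ 0.0273899 m.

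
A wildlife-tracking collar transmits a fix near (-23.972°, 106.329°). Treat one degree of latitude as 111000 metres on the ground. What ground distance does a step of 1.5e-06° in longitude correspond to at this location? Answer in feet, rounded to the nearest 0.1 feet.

0.5 feet

1.5e-06° of longitude at 23.972° is 1.5e-06 × 111000 × cos 23.972° ≈ 1.5e-06 × 101426 = 0.152138 m.
Converting: 0.152138 m × 3.2808 ft/m ≈ 0.49914 ft.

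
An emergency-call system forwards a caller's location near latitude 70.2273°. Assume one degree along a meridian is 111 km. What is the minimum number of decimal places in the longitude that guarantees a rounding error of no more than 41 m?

At 70.2273° one degree of longitude covers 111000 × cos 70.2273° ≈ 111000 × 0.3383 ≈ 37550.1 m.
N decimal places → at most half a unit in the last place, 0.5 × 10⁻ᴺ° = 37550.1/2 × 10⁻ᴺ m.
Need 0.5 × 37550.1 × 10⁻ᴺ ≤ 41 → 10⁻ᴺ ≤ 2.184e-03, so N ≥ 2.66.
N = 2 would give 188 m (too coarse); N = 3 gives 18.8 m ≤ 41 m.

3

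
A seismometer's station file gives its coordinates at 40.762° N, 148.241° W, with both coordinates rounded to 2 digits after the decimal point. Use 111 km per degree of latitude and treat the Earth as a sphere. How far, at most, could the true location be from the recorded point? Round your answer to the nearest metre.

696 metres

Rounding to 2 decimal places leaves each coordinate within ±0.005° of the true value.
North–south component: 0.005° × 111000 = 555 m.
E–W at 40.762°: 0.005° × 111000 × cos 40.762° = 0.005 × 111000 × 0.7574 ≈ 420.373 m.
The two errors are perpendicular, so the maximum displacement is √(555² + 420.373²) ≈ 696.231 m.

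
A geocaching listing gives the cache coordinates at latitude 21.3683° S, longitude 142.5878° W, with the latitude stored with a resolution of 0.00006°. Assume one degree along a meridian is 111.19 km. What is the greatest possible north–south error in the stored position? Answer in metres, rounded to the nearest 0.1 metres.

With a 0.00006° grid the true value lies within half a step, ±0.00006°/2 = ±3e-05°, of the stored one.
North–south distance: 3e-05° × 111190 m/° = 3.3357 m.

3.3 metres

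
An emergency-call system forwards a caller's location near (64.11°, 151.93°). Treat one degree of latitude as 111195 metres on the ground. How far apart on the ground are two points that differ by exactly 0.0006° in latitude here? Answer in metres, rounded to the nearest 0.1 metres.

66.7 metres

0.0006° × 111195 m/° = 66.717 m.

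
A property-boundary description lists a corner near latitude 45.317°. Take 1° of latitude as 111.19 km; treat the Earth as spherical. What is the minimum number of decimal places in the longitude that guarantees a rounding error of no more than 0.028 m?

7 decimal places

At 45.317° one degree of longitude covers 111190 × cos 45.317° ≈ 111190 × 0.7032 ≈ 78187 m.
Rounding to N decimal places gives at most 0.5 × 10⁻ᴺ degrees of error, i.e. 0.5 × 10⁻ᴺ × 78187 m.
Setting 39093.5 × 10⁻ᴺ ≤ 0.028 gives 10ᴺ ≥ 1.396e+06, i.e. N ≥ 6.14.
N = 6 would give 0.0391 m (too coarse); N = 7 gives 0.00391 m ≤ 0.028 m.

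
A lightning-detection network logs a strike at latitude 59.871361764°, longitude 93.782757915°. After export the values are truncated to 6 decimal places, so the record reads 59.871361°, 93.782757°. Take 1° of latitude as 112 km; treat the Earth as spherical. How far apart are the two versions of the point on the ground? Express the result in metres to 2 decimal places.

0.10 metres

The latitude changed by +0.000000764° and the longitude by +0.000000915°.
North–south shift: 0.000000764 × 112000 = 0.085568 m.
E–W at 59.8714°: 0.000000915° × 112000 × cos 59.8714° = 0.000000915 × 112000 × 0.5019 ≈ 0.0514391 m.
Hypotenuse of the two orthogonal shifts: √(0.085568² + 0.0514391²) = 0.0998392 m.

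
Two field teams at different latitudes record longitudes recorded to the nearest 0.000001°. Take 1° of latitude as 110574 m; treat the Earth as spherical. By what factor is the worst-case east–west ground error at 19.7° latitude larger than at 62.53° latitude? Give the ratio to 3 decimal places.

Rounding to 6 decimal places leaves the longitude within ±5e-07° of the true value.
Error at 19.7° = 5e-07° × 110574 × cos 19.7° ≈ 0.055287 × 0.9415 = 0.052051 m.
At 62.53°: 5e-07° × 110574 × cos 62.53° = 5e-07 × 110574 × 0.4613 ≈ 0.025503 m.
Ratio: 0.052051 / 0.025503 = cos 19.7° / cos 62.53° ≈ 2.0410.

2.041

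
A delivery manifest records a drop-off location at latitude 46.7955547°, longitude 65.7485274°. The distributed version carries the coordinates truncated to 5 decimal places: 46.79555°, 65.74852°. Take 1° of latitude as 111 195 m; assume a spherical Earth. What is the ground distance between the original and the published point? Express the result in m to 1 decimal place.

0.8 m

Δlat = 46.7955547 − 46.79555 = +0.0000047°; Δlon = 65.7485274 − 65.74852 = +0.0000074°.
N–S: 0.0000047° × 111195 m/° = 0.522616 m.
E–W at 46.7955°: 0.0000074° × 111195 × cos 46.7955° = 0.0000074 × 111195 × 0.6846 ≈ 0.563321 m.
Combined displacement = (0.522616² + 0.563321²)^½ ≈ 0.768413 m.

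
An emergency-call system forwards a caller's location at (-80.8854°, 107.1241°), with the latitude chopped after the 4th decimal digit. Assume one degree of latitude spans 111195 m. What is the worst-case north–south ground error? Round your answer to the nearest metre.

Truncating at 4 decimal places can drop up to a full unit in the last place, so the latitude may be off by as much as 0.0001°.
North–south distance: 0.0001° × 111195 m/° = 11.1195 m.

11 metres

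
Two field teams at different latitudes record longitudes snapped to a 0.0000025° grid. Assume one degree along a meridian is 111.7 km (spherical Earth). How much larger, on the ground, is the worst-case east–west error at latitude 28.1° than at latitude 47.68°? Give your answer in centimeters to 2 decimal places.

With a 0.0000025° grid the true value lies within half a step, ±0.0000025°/2 = ±1.25e-06°, of the stored one.
Error at 28.1° = 1.25e-06° × 111700 × cos 28.1° ≈ 0.13962 × 0.8821 = 0.12317 m.
Error at 47.68° = 1.25e-06° × 111700 × cos 47.68° ≈ 0.13962 × 0.6733 = 0.094005 m.
So the lower-latitude error exceeds the higher by 0.12317 − 0.094005 = 0.029162 m.
That is 0.0291615 m = 2.9162 cm.

2.92 centimeters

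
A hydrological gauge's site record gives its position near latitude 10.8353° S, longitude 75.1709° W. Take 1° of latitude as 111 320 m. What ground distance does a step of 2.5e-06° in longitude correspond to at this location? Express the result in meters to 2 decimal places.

0.27 meters

At 10.8353° a degree of longitude is 111320 × cos 10.8353° ≈ 109335 m, so 2.5e-06° corresponds to 0.273338 m.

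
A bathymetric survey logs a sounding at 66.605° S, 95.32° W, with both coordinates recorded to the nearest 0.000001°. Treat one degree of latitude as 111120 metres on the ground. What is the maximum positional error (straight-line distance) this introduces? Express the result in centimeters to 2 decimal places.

Rounding to 6 decimal places leaves each coordinate within ±5e-07° of the true value.
North–south component: 5e-07° × 111120 = 0.05556 m.
East–west component at 66.605°: 5e-07° × 111120 × cos 66.605° ≈ 5e-07 × 44122.2 ≈ 0.0220611 m.
Worst case both components are at the extreme and orthogonal: √(0.05556² + 0.0220611²) ≈ 0.0597796 m.
That is 0.0597796 m = 5.978 cm.

5.98 centimeters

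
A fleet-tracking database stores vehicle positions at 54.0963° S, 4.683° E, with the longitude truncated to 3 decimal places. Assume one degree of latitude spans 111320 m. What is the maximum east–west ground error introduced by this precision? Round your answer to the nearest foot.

Truncating at 3 decimal places can drop up to a full unit in the last place, so the longitude may be off by as much as 0.001°.
Parallels shrink by cos φ, so at 54.0963° a degree of longitude is 111320 × 0.5864 ≈ 65280.8 m.
Maximum E–W displacement: 0.001 × 65280.8 = 65.2808 m.
In feet: 65.2808 m ÷ 0.3048 ≈ 214.18 ft.

214 feet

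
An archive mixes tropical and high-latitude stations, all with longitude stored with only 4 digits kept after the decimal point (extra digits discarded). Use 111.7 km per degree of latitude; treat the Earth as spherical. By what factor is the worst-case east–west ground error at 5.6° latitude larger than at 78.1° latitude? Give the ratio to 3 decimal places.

4.826

Truncating at 4 decimal places can drop up to a full unit in the last place, so the longitude may be off by as much as 0.0001°.
Error at 5.6° = 0.0001° × 111700 × cos 5.6° ≈ 11.17 × 0.9952 = 11.117 m.
Error at 78.1° = 0.0001° × 111700 × cos 78.1° ≈ 11.17 × 0.2062 = 2.3033 m.
The ratio reduces to cos 5.6° / cos 78.1° = 0.9952/0.2062 ≈ 4.8264.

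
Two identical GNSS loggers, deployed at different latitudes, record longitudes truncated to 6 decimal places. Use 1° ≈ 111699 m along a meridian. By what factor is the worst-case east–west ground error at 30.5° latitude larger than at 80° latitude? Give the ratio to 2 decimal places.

Truncating at 6 decimal places can drop up to a full unit in the last place, so the longitude may be off by as much as 1e-06°.
Error at 30.5° = 1e-06° × 111699 × cos 30.5° ≈ 0.1117 × 0.8616 = 0.096243 m.
Error at 80° = 1e-06° × 111699 × cos 80° ≈ 0.1117 × 0.1736 = 0.019396 m.
Ratio: 0.096243 / 0.019396 = cos 30.5° / cos 80° ≈ 4.9619.

4.96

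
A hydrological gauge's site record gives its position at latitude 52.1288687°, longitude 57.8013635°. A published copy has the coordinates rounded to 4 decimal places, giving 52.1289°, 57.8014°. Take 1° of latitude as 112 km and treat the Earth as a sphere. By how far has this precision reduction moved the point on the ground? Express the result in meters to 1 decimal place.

4.3 meters

The latitude changed by -0.0000313° and the longitude by -0.0000365°.
N–S: -0.0000313° × 112000 m/° = -3.5056 m.
East–west at this latitude: -0.0000365° × 112000 × cos 52.1289° ≈ -0.0000365 × 68755.4 = -2.50957 m.
Combined displacement = (3.5056² + 2.50957²)^½ ≈ 4.31128 m.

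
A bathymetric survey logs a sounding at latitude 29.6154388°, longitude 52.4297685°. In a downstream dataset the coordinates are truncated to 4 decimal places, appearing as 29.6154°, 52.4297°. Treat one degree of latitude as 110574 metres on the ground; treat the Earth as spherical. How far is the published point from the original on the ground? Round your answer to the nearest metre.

8 metres

Δlat = 29.6154388 − 29.6154 = +0.0000388°; Δlon = 52.4297685 − 52.4297 = +0.0000685°.
N–S: 0.0000388° × 110574 m/° = 4.29027 m.
E–W at 29.6154°: 0.0000685° × 110574 × cos 29.6154° = 0.0000685 × 110574 × 0.8694 ≈ 6.58483 m.
Distance: √(4.29027² + 6.58483²) ≈ 7.85916 m.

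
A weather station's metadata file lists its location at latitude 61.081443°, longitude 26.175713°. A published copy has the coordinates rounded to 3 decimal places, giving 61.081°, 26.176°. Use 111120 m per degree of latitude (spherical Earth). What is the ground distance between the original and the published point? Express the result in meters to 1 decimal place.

51.6 meters

Δlat = 61.081443 − 61.081 = +0.000443°; Δlon = 26.175713 − 26.176 = -0.000287°.
North–south shift: 0.000443 × 111120 = 49.2262 m.
E–W at 61.081°: -0.000287° × 111120 × cos 61.081° = -0.000287 × 111120 × 0.4836 ≈ -15.4218 m.
Combined displacement = (49.2262² + 15.4218²)^½ ≈ 51.5853 m.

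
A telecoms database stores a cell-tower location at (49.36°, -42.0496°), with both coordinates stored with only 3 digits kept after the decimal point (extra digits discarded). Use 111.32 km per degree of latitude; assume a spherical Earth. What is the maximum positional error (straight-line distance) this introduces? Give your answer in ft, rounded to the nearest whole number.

436 ft

Truncating at 3 decimal places can drop up to a full unit in the last place, so each coordinate may be off by as much as 0.001°.
North–south component: 0.001° × 111320 = 111.32 m.
Longitude error → 0.001 × 111320 × cos 49.36° = 0.001 × 111320 × 0.6513 ≈ 72.5032 m.
The two errors are perpendicular, so the maximum displacement is √(111.32² + 72.5032²) ≈ 132.849 m.
Converting: 132.849 m × 3.2808 ft/m ≈ 435.86 ft.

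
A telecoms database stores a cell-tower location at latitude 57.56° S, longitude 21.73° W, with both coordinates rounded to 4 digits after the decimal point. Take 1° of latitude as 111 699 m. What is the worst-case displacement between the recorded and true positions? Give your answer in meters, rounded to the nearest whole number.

6 meters

Rounding to 4 decimal places leaves each coordinate within ±5e-05° of the true value.
North–south component: 5e-05° × 111699 = 5.58495 m.
E–W at 57.56°: 5e-05° × 111699 × cos 57.56° = 5e-05 × 111699 × 0.5364 ≈ 2.99586 m.
The two errors are perpendicular, so the maximum displacement is √(5.58495² + 2.99586²) ≈ 6.33773 m.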